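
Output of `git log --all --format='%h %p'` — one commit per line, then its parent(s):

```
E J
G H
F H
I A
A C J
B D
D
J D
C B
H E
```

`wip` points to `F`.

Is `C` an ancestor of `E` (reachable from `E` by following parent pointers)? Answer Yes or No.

Ancestors of E: {D, E, J}.
C is not in that set, so it is not an ancestor of E.

No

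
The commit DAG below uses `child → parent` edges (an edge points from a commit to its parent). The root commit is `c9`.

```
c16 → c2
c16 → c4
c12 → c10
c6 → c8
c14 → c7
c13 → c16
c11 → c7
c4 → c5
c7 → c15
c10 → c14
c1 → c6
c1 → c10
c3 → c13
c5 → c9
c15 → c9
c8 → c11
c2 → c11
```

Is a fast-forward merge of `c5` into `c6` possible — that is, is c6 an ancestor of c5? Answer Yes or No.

No

A fast-forward from c6 to c5 is possible iff c6 is an ancestor of c5.
Ancestors of c5: {c5, c9}.
c6 is not among them, so fast-forward is not possible.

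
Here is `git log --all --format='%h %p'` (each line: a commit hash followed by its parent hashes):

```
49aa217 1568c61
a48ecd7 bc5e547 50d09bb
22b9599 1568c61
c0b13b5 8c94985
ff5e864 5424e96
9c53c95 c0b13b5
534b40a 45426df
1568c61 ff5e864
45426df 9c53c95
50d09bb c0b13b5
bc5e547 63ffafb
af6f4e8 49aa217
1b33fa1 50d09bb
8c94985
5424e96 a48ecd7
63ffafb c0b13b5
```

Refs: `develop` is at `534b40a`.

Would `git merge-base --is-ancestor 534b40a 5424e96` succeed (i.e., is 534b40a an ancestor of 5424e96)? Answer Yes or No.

No

Ancestors of 5424e96: {50d09bb, 5424e96, 63ffafb, 8c94985, a48ecd7, bc5e547, c0b13b5}.
534b40a is not in that set, so it is not an ancestor of 5424e96.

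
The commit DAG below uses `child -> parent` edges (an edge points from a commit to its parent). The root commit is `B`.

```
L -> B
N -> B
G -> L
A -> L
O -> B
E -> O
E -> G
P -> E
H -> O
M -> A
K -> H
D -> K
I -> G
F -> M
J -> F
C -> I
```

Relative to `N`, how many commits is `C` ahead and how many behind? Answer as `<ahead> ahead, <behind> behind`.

4 ahead, 1 behind

Reachable from C: {B, C, G, I, L}.
Reachable from N: {B, N}.
Only in C's history (ahead): {C, G, I, L} — 4.
Only in N's history (behind): {N} — 1.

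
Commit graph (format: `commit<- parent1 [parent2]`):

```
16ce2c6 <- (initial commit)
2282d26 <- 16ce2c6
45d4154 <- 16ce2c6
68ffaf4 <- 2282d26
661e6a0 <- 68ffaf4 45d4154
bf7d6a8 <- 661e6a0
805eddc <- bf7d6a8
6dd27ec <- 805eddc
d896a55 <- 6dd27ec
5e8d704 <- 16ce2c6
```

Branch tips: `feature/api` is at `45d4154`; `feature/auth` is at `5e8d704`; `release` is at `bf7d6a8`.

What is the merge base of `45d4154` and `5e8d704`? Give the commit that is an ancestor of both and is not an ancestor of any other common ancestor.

16ce2c6

Ancestors of 45d4154: {16ce2c6, 45d4154}.
Ancestors of 5e8d704: {16ce2c6, 5e8d704}.
Common ancestors: {16ce2c6}.
The only common ancestor is 16ce2c6, so it is the merge base.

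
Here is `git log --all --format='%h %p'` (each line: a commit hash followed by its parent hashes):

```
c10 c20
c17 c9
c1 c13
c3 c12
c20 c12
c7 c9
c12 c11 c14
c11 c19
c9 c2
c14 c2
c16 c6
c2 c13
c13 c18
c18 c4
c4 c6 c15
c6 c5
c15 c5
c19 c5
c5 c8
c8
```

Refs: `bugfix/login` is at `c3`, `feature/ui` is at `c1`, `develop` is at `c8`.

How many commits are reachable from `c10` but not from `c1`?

7

Reachable from c10: {c10, c11, c12, c13, c14, c15, c18, c19, c2, c20, c4, c5, c6, c8}.
Reachable from c1: {c1, c13, c15, c18, c4, c5, c6, c8}.
In c10's history but not c1's: {c10, c11, c12, c14, c19, c2, c20} — 7 commits.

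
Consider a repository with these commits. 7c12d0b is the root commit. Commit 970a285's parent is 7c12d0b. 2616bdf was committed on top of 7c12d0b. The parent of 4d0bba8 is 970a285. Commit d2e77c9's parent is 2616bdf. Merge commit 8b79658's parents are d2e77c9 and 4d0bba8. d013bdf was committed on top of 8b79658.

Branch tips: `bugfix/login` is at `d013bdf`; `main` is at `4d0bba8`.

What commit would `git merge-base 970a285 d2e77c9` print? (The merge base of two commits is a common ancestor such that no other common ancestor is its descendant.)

7c12d0b

Ancestors of 970a285: {7c12d0b, 970a285}.
Ancestors of d2e77c9: {2616bdf, 7c12d0b, d2e77c9}.
Common ancestors: {7c12d0b}.
The only common ancestor is 7c12d0b, so it is the merge base.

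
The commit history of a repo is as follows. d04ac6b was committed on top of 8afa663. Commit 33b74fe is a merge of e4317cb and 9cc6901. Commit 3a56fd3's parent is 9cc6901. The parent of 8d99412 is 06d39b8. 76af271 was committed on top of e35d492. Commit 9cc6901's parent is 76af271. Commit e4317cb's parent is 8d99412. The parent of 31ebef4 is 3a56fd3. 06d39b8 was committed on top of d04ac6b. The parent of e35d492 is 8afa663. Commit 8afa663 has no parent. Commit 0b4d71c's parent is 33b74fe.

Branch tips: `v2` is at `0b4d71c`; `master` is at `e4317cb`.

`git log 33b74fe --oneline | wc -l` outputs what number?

9

Walking parent pointers from 33b74fe: reachable set = {06d39b8, 33b74fe, 76af271, 8afa663, 8d99412, 9cc6901, d04ac6b, e35d492, e4317cb}.
That is 9 commits.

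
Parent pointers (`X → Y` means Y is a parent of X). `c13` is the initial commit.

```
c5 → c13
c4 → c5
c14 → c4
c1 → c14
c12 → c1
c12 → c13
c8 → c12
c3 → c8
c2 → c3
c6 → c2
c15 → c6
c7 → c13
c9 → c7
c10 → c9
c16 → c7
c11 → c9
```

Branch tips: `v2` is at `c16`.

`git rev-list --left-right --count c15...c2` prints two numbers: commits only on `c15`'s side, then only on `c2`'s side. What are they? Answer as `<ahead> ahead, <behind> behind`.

Reachable from c15: {c1, c12, c13, c14, c15, c2, c3, c4, c5, c6, c8}.
Reachable from c2: {c1, c12, c13, c14, c2, c3, c4, c5, c8}.
Only in c15's history (ahead): {c15, c6} — 2.
Only in c2's history (behind): {} — 0.

2 ahead, 0 behind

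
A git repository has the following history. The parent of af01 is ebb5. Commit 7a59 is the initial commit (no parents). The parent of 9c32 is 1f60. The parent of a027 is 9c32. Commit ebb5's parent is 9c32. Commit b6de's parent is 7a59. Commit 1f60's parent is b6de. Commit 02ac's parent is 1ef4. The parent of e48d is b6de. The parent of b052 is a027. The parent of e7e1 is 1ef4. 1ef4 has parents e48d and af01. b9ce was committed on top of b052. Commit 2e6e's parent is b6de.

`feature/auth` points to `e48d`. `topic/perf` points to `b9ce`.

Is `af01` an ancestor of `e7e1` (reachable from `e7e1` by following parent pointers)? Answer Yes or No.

Ancestors of e7e1 (commits reachable by following parents): {1ef4, 1f60, 7a59, 9c32, af01, b6de, e48d, e7e1, ebb5}.
af01 is in that set, so it is an ancestor of e7e1.

Yes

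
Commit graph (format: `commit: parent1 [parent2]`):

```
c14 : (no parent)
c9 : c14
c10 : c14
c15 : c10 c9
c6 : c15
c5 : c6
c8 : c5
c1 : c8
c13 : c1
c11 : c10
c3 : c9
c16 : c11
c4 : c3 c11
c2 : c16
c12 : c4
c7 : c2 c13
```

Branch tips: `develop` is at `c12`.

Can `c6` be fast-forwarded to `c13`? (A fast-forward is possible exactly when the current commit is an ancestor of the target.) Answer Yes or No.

Yes

A fast-forward from c6 to c13 is possible iff c6 is an ancestor of c13.
Ancestors of c13: {c1, c10, c13, c14, c15, c5, c6, c8, c9}.
c6 is among them, so fast-forward is possible.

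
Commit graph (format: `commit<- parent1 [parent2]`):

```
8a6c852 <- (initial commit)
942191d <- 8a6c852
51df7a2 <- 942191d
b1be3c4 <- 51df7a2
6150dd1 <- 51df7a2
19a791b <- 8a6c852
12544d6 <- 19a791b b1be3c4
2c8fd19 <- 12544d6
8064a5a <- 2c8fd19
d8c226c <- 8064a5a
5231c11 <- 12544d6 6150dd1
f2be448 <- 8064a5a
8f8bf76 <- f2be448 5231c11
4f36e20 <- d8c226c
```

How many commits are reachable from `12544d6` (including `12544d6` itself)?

Walking parent pointers from 12544d6: reachable set = {12544d6, 19a791b, 51df7a2, 8a6c852, 942191d, b1be3c4}.
That is 6 commits.

6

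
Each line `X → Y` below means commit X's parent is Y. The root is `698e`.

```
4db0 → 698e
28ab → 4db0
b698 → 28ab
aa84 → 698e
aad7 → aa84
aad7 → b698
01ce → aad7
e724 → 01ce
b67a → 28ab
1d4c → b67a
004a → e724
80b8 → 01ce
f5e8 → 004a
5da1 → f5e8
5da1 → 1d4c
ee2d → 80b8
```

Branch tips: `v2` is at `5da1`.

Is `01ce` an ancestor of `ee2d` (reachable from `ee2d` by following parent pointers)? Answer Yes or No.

Yes

Ancestors of ee2d (commits reachable by following parents): {01ce, 28ab, 4db0, 698e, 80b8, aa84, aad7, b698, ee2d}.
01ce is in that set, so it is an ancestor of ee2d.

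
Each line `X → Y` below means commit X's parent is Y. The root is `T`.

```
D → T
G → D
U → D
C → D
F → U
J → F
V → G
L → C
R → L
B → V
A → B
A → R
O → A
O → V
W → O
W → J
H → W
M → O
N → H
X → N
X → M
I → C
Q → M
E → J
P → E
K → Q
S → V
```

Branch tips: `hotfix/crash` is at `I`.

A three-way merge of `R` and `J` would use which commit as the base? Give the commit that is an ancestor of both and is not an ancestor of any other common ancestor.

D

Ancestors of R: {C, D, L, R, T}.
Ancestors of J: {D, F, J, T, U}.
Common ancestors: {D, T}.
Among these, D is not an ancestor of any other common ancestor — it is the merge base.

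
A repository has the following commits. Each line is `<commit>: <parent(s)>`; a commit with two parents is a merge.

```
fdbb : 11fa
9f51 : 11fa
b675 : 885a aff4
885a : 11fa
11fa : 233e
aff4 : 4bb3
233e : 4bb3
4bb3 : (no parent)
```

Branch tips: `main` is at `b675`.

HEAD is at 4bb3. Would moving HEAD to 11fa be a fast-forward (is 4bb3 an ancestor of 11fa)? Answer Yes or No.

Yes

A fast-forward from 4bb3 to 11fa is possible iff 4bb3 is an ancestor of 11fa.
Ancestors of 11fa: {11fa, 233e, 4bb3}.
4bb3 is among them, so fast-forward is possible.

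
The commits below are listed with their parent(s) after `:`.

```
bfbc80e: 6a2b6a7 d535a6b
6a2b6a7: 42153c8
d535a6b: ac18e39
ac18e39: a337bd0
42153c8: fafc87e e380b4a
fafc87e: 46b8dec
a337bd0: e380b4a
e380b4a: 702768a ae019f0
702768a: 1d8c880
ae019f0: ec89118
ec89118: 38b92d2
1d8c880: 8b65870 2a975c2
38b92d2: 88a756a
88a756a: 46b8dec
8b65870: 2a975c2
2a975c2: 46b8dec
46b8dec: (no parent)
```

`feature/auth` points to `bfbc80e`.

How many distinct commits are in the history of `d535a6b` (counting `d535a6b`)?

Walking parent pointers from d535a6b: reachable set = {1d8c880, 2a975c2, 38b92d2, 46b8dec, 702768a, 88a756a, 8b65870, a337bd0, ac18e39, ae019f0, d535a6b, e380b4a, ec89118}.
That is 13 commits.

13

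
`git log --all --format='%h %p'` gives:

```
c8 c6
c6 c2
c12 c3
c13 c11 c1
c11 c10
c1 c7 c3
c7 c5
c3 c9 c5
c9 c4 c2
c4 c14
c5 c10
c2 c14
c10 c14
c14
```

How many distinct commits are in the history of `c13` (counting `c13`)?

11

Walking parent pointers from c13: reachable set = {c1, c10, c11, c13, c14, c2, c3, c4, c5, c7, c9}.
That is 11 commits.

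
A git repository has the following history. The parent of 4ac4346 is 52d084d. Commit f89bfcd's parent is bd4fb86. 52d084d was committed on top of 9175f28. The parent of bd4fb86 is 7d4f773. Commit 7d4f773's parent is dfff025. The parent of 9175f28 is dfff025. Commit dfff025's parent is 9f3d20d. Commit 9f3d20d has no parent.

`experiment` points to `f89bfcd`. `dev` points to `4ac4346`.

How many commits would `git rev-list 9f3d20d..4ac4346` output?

Reachable from 4ac4346: {4ac4346, 52d084d, 9175f28, 9f3d20d, dfff025}.
Reachable from 9f3d20d: {9f3d20d}.
In 4ac4346's history but not 9f3d20d's: {4ac4346, 52d084d, 9175f28, dfff025} — 4 commits.

4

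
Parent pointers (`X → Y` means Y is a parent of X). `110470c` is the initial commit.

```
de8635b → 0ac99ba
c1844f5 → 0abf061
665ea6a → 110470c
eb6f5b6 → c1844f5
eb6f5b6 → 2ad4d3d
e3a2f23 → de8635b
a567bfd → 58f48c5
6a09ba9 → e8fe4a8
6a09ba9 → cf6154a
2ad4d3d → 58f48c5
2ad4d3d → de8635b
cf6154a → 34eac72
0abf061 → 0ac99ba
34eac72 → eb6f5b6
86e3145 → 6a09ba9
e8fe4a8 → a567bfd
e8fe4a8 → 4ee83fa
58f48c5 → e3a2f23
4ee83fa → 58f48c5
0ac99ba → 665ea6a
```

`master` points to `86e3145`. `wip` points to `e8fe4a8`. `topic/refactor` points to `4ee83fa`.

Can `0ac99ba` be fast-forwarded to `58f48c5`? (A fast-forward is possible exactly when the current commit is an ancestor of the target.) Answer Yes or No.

Yes

A fast-forward from 0ac99ba to 58f48c5 is possible iff 0ac99ba is an ancestor of 58f48c5.
Ancestors of 58f48c5: {0ac99ba, 110470c, 58f48c5, 665ea6a, de8635b, e3a2f23}.
0ac99ba is among them, so fast-forward is possible.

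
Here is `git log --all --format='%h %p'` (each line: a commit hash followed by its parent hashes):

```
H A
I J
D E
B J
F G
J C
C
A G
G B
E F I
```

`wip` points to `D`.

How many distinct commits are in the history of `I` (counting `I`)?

3

Walking parent pointers from I: reachable set = {C, I, J}.
That is 3 commits.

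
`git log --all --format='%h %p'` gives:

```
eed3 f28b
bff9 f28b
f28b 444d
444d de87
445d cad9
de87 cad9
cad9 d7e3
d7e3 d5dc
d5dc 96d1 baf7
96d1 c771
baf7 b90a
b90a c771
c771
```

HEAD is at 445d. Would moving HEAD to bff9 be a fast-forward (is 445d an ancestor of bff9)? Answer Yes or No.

No

A fast-forward from 445d to bff9 is possible iff 445d is an ancestor of bff9.
Ancestors of bff9: {444d, 96d1, b90a, baf7, bff9, c771, cad9, d5dc, d7e3, de87, f28b}.
445d is not among them, so fast-forward is not possible.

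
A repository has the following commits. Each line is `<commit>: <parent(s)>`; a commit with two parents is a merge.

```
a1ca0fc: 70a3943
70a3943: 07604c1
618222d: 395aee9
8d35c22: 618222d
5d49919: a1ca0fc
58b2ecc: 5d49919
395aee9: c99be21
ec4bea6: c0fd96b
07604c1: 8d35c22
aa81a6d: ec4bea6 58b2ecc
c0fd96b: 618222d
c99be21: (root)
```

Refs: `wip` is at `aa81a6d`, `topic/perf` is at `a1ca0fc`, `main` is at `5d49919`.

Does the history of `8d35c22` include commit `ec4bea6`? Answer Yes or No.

Ancestors of 8d35c22: {395aee9, 618222d, 8d35c22, c99be21}.
ec4bea6 is not in that set, so it is not an ancestor of 8d35c22.

No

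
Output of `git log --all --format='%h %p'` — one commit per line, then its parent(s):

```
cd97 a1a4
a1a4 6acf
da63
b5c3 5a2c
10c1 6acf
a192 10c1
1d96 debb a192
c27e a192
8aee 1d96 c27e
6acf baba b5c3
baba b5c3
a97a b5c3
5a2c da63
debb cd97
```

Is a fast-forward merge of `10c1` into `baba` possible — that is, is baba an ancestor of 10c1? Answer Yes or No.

A fast-forward from baba to 10c1 is possible iff baba is an ancestor of 10c1.
Ancestors of 10c1: {10c1, 5a2c, 6acf, b5c3, baba, da63}.
baba is among them, so fast-forward is possible.

Yes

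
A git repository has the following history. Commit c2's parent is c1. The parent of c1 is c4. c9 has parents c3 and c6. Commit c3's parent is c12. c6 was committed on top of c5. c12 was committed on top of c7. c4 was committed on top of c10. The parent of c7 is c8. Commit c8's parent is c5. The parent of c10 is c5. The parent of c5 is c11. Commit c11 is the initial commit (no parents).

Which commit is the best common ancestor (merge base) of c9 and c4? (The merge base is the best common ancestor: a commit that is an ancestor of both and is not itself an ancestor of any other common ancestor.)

c5

Ancestors of c9: {c11, c12, c3, c5, c6, c7, c8, c9}.
Ancestors of c4: {c10, c11, c4, c5}.
Common ancestors: {c11, c5}.
Among these, c5 is not an ancestor of any other common ancestor — it is the merge base.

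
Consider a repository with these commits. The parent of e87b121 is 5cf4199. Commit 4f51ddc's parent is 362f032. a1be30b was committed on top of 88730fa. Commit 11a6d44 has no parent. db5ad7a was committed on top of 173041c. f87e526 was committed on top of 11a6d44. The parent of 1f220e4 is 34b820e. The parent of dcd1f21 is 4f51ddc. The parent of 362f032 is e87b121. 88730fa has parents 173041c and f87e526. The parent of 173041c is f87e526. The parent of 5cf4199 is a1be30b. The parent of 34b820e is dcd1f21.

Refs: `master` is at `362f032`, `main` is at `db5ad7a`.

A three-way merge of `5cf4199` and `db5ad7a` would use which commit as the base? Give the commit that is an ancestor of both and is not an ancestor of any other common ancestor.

Ancestors of 5cf4199: {11a6d44, 173041c, 5cf4199, 88730fa, a1be30b, f87e526}.
Ancestors of db5ad7a: {11a6d44, 173041c, db5ad7a, f87e526}.
Common ancestors: {11a6d44, 173041c, f87e526}.
Among these, 173041c is not an ancestor of any other common ancestor — it is the merge base.

173041c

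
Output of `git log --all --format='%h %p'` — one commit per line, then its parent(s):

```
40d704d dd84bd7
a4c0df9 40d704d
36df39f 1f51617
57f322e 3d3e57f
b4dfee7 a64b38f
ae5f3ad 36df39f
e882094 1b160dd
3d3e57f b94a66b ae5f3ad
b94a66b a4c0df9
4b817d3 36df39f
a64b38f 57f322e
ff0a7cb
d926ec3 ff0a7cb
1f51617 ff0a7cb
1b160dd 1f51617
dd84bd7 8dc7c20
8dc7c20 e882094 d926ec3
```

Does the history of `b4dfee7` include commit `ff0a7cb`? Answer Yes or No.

Yes

Ancestors of b4dfee7 (commits reachable by following parents): {1b160dd, 1f51617, 36df39f, 3d3e57f, 40d704d, 57f322e, 8dc7c20, a4c0df9, a64b38f, ae5f3ad, b4dfee7, b94a66b, d926ec3, dd84bd7, e882094, ff0a7cb}.
ff0a7cb is in that set, so it is an ancestor of b4dfee7.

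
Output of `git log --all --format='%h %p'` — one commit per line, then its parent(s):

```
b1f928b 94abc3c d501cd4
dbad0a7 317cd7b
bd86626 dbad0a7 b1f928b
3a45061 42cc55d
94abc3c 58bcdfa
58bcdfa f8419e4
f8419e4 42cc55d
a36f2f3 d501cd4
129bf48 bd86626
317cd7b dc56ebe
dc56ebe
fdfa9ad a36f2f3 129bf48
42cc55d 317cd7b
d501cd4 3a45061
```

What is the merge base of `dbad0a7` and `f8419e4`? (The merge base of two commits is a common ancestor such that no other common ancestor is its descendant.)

317cd7b

Ancestors of dbad0a7: {317cd7b, dbad0a7, dc56ebe}.
Ancestors of f8419e4: {317cd7b, 42cc55d, dc56ebe, f8419e4}.
Common ancestors: {317cd7b, dc56ebe}.
Among these, 317cd7b is not an ancestor of any other common ancestor — it is the merge base.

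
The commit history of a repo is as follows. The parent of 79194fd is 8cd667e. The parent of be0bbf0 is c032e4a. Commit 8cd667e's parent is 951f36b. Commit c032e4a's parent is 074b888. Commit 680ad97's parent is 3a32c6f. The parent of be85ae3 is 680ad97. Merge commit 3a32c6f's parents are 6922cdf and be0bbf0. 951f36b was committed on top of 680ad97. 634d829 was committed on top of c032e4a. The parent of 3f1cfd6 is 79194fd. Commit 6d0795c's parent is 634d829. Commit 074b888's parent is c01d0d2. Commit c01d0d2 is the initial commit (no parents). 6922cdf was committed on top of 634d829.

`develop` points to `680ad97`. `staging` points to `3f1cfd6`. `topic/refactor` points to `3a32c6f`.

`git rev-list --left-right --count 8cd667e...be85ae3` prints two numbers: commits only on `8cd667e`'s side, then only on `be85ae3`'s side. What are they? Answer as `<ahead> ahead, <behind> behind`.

2 ahead, 1 behind

Reachable from 8cd667e: {074b888, 3a32c6f, 634d829, 680ad97, 6922cdf, 8cd667e, 951f36b, be0bbf0, c01d0d2, c032e4a}.
Reachable from be85ae3: {074b888, 3a32c6f, 634d829, 680ad97, 6922cdf, be0bbf0, be85ae3, c01d0d2, c032e4a}.
Only in 8cd667e's history (ahead): {8cd667e, 951f36b} — 2.
Only in be85ae3's history (behind): {be85ae3} — 1.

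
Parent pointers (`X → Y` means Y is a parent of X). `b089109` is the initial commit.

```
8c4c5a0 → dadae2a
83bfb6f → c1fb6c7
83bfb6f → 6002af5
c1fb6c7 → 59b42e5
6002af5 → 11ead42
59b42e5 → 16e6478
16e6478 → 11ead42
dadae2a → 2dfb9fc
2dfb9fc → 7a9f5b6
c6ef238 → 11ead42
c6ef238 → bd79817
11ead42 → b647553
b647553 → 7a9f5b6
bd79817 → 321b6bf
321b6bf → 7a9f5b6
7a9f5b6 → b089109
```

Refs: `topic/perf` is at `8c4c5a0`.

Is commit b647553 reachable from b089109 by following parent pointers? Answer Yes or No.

Ancestors of b089109: {b089109}.
b647553 is not in that set, so it is not an ancestor of b089109.

No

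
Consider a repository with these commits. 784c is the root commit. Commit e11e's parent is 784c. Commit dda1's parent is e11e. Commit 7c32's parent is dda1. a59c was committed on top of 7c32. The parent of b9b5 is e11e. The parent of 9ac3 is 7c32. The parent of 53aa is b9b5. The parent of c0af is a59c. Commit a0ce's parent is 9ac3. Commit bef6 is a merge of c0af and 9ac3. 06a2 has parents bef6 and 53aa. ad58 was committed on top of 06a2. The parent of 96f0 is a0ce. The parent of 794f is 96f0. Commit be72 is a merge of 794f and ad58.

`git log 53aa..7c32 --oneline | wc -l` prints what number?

2

Reachable from 7c32: {784c, 7c32, dda1, e11e}.
Reachable from 53aa: {53aa, 784c, b9b5, e11e}.
In 7c32's history but not 53aa's: {7c32, dda1} — 2 commits.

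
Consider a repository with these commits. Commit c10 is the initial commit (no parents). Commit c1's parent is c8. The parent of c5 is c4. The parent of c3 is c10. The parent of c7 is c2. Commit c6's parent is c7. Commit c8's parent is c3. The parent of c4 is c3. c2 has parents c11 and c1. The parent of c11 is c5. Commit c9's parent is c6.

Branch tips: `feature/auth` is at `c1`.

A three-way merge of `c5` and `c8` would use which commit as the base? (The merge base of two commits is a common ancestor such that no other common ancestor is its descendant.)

Ancestors of c5: {c10, c3, c4, c5}.
Ancestors of c8: {c10, c3, c8}.
Common ancestors: {c10, c3}.
Among these, c3 is not an ancestor of any other common ancestor — it is the merge base.

c3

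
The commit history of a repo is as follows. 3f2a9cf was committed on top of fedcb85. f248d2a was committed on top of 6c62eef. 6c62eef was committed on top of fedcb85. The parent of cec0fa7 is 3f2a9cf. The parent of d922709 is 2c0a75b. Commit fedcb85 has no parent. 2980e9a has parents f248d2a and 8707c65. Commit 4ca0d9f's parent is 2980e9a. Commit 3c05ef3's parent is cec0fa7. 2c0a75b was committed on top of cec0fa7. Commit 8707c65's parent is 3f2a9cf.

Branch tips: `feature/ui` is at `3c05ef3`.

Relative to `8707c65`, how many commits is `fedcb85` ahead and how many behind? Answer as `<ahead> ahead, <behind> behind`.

Reachable from fedcb85: {fedcb85}.
Reachable from 8707c65: {3f2a9cf, 8707c65, fedcb85}.
Only in fedcb85's history (ahead): {} — 0.
Only in 8707c65's history (behind): {3f2a9cf, 8707c65} — 2.

0 ahead, 2 behind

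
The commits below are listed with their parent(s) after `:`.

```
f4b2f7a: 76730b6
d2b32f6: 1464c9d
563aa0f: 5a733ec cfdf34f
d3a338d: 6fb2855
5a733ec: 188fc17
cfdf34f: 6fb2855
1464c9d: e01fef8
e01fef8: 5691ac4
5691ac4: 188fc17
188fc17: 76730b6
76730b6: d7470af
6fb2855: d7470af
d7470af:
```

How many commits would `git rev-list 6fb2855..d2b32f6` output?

Reachable from d2b32f6: {1464c9d, 188fc17, 5691ac4, 76730b6, d2b32f6, d7470af, e01fef8}.
Reachable from 6fb2855: {6fb2855, d7470af}.
In d2b32f6's history but not 6fb2855's: {1464c9d, 188fc17, 5691ac4, 76730b6, d2b32f6, e01fef8} — 6 commits.

6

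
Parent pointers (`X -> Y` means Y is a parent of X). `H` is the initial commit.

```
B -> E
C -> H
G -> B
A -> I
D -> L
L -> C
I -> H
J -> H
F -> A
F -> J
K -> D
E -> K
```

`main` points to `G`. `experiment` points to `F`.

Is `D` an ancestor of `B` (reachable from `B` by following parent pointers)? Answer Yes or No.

Yes

Ancestors of B (commits reachable by following parents): {B, C, D, E, H, K, L}.
D is in that set, so it is an ancestor of B.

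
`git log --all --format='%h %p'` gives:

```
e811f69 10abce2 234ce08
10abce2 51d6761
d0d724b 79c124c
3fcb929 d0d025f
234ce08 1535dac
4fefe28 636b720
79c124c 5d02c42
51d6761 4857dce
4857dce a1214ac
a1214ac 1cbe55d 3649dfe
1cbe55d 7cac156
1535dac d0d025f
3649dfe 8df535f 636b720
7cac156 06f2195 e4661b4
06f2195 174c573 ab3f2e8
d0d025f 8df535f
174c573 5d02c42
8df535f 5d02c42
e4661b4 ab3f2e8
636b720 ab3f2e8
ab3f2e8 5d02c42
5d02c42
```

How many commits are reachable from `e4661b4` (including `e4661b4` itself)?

3

Walking parent pointers from e4661b4: reachable set = {5d02c42, ab3f2e8, e4661b4}.
That is 3 commits.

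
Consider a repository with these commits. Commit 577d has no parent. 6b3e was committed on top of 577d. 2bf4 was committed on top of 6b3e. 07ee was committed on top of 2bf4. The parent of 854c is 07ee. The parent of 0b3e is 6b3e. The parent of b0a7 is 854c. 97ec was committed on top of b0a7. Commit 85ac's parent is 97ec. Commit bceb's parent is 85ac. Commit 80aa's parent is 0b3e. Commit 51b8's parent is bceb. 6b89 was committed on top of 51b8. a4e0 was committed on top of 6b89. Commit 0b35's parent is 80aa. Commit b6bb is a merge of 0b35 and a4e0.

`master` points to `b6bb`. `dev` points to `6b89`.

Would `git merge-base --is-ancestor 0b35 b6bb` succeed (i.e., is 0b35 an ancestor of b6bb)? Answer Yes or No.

Yes

Ancestors of b6bb (commits reachable by following parents): {07ee, 0b35, 0b3e, 2bf4, 51b8, 577d, 6b3e, 6b89, 80aa, 854c, 85ac, 97ec, a4e0, b0a7, b6bb, bceb}.
0b35 is in that set, so it is an ancestor of b6bb.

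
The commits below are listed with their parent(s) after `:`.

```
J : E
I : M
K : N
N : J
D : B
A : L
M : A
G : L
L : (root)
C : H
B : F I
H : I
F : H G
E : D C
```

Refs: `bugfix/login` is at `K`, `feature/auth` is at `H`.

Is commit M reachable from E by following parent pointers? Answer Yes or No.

Ancestors of E (commits reachable by following parents): {A, B, C, D, E, F, G, H, I, L, M}.
M is in that set, so it is an ancestor of E.

Yes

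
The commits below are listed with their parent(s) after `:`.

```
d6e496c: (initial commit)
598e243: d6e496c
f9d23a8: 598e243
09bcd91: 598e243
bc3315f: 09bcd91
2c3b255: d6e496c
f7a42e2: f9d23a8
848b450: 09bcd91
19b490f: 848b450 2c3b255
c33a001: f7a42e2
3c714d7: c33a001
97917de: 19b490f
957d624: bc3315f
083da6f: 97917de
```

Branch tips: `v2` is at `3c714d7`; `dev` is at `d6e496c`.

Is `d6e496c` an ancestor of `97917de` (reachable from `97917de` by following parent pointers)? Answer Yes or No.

Ancestors of 97917de (commits reachable by following parents): {09bcd91, 19b490f, 2c3b255, 598e243, 848b450, 97917de, d6e496c}.
d6e496c is in that set, so it is an ancestor of 97917de.

Yes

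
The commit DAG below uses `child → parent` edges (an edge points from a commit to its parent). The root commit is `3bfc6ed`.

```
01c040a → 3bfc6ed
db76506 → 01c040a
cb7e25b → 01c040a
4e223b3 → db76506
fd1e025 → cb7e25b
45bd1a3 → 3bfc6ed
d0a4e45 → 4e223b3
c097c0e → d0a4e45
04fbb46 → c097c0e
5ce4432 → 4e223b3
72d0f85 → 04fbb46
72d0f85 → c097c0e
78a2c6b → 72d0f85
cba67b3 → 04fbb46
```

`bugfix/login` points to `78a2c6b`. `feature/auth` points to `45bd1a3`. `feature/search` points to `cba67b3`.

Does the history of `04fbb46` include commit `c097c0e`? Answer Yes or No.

Ancestors of 04fbb46 (commits reachable by following parents): {01c040a, 04fbb46, 3bfc6ed, 4e223b3, c097c0e, d0a4e45, db76506}.
c097c0e is in that set, so it is an ancestor of 04fbb46.

Yes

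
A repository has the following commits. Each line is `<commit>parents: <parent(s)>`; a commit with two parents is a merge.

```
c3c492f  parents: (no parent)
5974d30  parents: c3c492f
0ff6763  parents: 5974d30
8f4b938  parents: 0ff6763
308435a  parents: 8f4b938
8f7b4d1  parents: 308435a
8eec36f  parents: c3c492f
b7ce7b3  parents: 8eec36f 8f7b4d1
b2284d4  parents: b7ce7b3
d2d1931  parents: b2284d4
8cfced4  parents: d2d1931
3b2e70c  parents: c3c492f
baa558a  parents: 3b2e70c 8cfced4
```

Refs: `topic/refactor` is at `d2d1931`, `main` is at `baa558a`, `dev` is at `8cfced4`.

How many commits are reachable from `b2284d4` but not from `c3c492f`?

Reachable from b2284d4: {0ff6763, 308435a, 5974d30, 8eec36f, 8f4b938, 8f7b4d1, b2284d4, b7ce7b3, c3c492f}.
Reachable from c3c492f: {c3c492f}.
In b2284d4's history but not c3c492f's: {0ff6763, 308435a, 5974d30, 8eec36f, 8f4b938, 8f7b4d1, b2284d4, b7ce7b3} — 8 commits.

8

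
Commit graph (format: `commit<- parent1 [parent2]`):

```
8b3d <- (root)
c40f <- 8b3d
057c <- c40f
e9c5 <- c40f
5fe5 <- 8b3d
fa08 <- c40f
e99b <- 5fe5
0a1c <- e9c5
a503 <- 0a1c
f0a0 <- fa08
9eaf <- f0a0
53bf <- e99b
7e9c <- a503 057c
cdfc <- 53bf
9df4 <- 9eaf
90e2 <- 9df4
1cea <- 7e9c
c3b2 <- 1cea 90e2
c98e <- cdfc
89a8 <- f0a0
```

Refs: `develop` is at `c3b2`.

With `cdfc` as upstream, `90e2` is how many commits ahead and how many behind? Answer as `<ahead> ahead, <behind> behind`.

Reachable from 90e2: {8b3d, 90e2, 9df4, 9eaf, c40f, f0a0, fa08}.
Reachable from cdfc: {53bf, 5fe5, 8b3d, cdfc, e99b}.
Only in 90e2's history (ahead): {90e2, 9df4, 9eaf, c40f, f0a0, fa08} — 6.
Only in cdfc's history (behind): {53bf, 5fe5, cdfc, e99b} — 4.

6 ahead, 4 behind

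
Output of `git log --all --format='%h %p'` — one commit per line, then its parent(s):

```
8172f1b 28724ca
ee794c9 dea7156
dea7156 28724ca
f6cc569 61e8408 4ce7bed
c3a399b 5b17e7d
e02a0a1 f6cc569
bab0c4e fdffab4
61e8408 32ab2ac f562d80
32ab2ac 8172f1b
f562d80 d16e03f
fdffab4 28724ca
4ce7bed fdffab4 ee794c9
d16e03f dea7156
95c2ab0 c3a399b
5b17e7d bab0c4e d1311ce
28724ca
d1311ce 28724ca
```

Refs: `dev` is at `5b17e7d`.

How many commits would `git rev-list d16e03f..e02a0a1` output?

9

Reachable from e02a0a1: {28724ca, 32ab2ac, 4ce7bed, 61e8408, 8172f1b, d16e03f, dea7156, e02a0a1, ee794c9, f562d80, f6cc569, fdffab4}.
Reachable from d16e03f: {28724ca, d16e03f, dea7156}.
In e02a0a1's history but not d16e03f's: {32ab2ac, 4ce7bed, 61e8408, 8172f1b, e02a0a1, ee794c9, f562d80, f6cc569, fdffab4} — 9 commits.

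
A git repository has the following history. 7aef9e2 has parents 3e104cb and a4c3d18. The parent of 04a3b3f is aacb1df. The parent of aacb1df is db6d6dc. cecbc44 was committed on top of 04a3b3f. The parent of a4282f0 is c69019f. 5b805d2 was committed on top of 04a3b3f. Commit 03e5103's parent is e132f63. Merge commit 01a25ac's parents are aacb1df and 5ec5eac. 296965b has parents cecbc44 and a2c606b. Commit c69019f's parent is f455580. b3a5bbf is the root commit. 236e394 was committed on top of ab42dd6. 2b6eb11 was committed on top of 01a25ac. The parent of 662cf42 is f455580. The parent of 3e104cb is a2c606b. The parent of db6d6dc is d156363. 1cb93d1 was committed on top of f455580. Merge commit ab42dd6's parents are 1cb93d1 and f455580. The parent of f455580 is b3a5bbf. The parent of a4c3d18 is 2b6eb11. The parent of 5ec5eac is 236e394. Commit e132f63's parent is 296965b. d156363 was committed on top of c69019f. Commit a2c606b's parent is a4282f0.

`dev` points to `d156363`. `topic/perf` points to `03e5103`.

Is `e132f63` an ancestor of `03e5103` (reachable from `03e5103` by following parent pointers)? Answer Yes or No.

Yes

Ancestors of 03e5103 (commits reachable by following parents): {03e5103, 04a3b3f, 296965b, a2c606b, a4282f0, aacb1df, b3a5bbf, c69019f, cecbc44, d156363, db6d6dc, e132f63, f455580}.
e132f63 is in that set, so it is an ancestor of 03e5103.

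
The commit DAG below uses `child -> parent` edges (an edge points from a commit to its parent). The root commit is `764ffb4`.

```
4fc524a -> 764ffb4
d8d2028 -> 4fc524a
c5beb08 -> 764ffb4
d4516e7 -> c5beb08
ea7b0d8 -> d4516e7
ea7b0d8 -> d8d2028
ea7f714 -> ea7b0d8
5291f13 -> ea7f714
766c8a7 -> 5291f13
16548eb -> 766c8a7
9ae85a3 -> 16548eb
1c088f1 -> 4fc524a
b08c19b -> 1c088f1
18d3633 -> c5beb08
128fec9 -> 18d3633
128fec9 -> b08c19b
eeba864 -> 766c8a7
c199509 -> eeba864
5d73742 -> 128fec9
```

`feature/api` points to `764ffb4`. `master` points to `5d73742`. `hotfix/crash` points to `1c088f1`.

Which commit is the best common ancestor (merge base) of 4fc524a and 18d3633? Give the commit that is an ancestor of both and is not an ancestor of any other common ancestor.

Ancestors of 4fc524a: {4fc524a, 764ffb4}.
Ancestors of 18d3633: {18d3633, 764ffb4, c5beb08}.
Common ancestors: {764ffb4}.
The only common ancestor is 764ffb4, so it is the merge base.

764ffb4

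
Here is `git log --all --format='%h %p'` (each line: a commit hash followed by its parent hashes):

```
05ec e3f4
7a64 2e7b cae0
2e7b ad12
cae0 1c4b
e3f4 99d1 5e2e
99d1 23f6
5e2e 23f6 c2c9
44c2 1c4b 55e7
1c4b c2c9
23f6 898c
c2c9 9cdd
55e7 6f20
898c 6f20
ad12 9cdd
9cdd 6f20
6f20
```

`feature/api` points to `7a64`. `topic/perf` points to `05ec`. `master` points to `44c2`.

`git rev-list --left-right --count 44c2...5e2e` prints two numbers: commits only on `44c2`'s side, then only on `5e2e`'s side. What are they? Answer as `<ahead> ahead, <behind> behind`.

3 ahead, 3 behind

Reachable from 44c2: {1c4b, 44c2, 55e7, 6f20, 9cdd, c2c9}.
Reachable from 5e2e: {23f6, 5e2e, 6f20, 898c, 9cdd, c2c9}.
Only in 44c2's history (ahead): {1c4b, 44c2, 55e7} — 3.
Only in 5e2e's history (behind): {23f6, 5e2e, 898c} — 3.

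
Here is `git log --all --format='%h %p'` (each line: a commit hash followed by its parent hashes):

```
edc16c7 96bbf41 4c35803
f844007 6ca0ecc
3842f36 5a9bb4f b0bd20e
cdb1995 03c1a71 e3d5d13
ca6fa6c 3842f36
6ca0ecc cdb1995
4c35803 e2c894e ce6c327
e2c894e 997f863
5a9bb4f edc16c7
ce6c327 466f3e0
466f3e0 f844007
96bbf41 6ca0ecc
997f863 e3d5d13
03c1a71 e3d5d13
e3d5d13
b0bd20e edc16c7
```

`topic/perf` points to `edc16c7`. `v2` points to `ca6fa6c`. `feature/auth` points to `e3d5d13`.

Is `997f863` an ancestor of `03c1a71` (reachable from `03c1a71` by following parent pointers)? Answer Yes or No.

No

Ancestors of 03c1a71: {03c1a71, e3d5d13}.
997f863 is not in that set, so it is not an ancestor of 03c1a71.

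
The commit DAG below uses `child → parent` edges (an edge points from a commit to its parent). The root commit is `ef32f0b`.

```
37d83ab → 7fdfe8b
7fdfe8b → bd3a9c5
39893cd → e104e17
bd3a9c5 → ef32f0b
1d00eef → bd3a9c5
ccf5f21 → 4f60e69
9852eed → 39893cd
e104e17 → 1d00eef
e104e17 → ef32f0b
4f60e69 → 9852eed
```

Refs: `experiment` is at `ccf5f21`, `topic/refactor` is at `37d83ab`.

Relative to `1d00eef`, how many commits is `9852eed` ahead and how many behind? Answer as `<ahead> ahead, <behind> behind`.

3 ahead, 0 behind

Reachable from 9852eed: {1d00eef, 39893cd, 9852eed, bd3a9c5, e104e17, ef32f0b}.
Reachable from 1d00eef: {1d00eef, bd3a9c5, ef32f0b}.
Only in 9852eed's history (ahead): {39893cd, 9852eed, e104e17} — 3.
Only in 1d00eef's history (behind): {} — 0.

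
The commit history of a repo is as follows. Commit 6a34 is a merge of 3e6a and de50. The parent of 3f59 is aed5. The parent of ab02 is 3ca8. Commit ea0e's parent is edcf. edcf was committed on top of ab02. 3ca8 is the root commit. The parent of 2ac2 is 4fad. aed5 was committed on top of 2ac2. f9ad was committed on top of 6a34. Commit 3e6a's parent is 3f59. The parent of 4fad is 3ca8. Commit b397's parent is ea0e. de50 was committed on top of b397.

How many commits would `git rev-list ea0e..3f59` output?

4

Reachable from 3f59: {2ac2, 3ca8, 3f59, 4fad, aed5}.
Reachable from ea0e: {3ca8, ab02, ea0e, edcf}.
In 3f59's history but not ea0e's: {2ac2, 3f59, 4fad, aed5} — 4 commits.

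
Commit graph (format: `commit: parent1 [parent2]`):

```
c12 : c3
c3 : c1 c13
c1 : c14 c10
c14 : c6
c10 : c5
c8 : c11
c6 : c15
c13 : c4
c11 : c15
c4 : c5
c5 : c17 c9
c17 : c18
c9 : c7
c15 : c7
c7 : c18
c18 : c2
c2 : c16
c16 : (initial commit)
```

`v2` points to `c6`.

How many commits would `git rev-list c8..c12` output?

Reachable from c12: {c1, c10, c12, c13, c14, c15, c16, c17, c18, c2, c3, c4, c5, c6, c7, c9}.
Reachable from c8: {c11, c15, c16, c18, c2, c7, c8}.
In c12's history but not c8's: {c1, c10, c12, c13, c14, c17, c3, c4, c5, c6, c9} — 11 commits.

11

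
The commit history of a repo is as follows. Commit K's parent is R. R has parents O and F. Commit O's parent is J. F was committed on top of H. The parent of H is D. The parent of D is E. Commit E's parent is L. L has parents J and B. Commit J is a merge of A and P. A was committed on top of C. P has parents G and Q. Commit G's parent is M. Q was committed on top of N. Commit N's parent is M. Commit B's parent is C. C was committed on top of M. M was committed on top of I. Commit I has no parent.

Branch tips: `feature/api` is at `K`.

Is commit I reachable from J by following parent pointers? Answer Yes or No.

Ancestors of J (commits reachable by following parents): {A, C, G, I, J, M, N, P, Q}.
I is in that set, so it is an ancestor of J.

Yes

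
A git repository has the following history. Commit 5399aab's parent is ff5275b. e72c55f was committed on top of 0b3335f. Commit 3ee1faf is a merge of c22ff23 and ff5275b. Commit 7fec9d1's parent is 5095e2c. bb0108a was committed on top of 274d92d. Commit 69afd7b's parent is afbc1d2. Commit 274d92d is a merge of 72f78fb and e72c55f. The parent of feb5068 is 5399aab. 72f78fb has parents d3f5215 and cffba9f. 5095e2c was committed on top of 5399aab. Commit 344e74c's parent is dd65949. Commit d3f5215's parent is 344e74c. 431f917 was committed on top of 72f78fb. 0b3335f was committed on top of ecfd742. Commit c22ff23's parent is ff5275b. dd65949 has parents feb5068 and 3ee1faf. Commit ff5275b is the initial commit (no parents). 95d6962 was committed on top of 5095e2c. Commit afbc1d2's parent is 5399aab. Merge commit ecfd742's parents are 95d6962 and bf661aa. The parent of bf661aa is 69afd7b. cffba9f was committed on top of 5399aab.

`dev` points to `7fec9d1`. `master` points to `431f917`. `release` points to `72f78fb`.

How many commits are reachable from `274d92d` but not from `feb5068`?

Reachable from 274d92d: {0b3335f, 274d92d, 344e74c, 3ee1faf, 5095e2c, 5399aab, 69afd7b, 72f78fb, 95d6962, afbc1d2, bf661aa, c22ff23, cffba9f, d3f5215, dd65949, e72c55f, ecfd742, feb5068, ff5275b}.
Reachable from feb5068: {5399aab, feb5068, ff5275b}.
In 274d92d's history but not feb5068's: {0b3335f, 274d92d, 344e74c, 3ee1faf, 5095e2c, 69afd7b, 72f78fb, 95d6962, afbc1d2, bf661aa, c22ff23, cffba9f, d3f5215, dd65949, e72c55f, ecfd742} — 16 commits.

16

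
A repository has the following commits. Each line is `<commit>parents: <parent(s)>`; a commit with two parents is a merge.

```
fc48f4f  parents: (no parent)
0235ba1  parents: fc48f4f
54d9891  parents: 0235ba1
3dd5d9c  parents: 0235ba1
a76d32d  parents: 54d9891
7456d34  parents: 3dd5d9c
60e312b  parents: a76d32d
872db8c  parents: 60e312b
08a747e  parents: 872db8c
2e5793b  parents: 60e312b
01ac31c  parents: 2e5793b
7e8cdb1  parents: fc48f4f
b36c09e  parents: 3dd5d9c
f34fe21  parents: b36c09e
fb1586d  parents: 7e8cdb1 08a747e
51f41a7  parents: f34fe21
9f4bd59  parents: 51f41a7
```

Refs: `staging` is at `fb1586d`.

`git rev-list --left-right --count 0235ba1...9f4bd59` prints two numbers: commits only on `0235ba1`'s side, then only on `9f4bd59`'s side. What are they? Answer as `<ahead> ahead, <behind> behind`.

Reachable from 0235ba1: {0235ba1, fc48f4f}.
Reachable from 9f4bd59: {0235ba1, 3dd5d9c, 51f41a7, 9f4bd59, b36c09e, f34fe21, fc48f4f}.
Only in 0235ba1's history (ahead): {} — 0.
Only in 9f4bd59's history (behind): {3dd5d9c, 51f41a7, 9f4bd59, b36c09e, f34fe21} — 5.

0 ahead, 5 behind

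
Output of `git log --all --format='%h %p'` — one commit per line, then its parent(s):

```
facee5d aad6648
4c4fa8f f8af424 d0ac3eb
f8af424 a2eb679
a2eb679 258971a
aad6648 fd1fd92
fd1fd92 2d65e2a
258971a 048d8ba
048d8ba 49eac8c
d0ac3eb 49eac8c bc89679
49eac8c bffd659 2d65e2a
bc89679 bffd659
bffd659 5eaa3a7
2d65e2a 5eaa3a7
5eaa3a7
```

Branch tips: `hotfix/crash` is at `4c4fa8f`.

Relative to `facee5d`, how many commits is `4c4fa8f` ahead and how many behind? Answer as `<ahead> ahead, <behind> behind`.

9 ahead, 3 behind

Reachable from 4c4fa8f: {048d8ba, 258971a, 2d65e2a, 49eac8c, 4c4fa8f, 5eaa3a7, a2eb679, bc89679, bffd659, d0ac3eb, f8af424}.
Reachable from facee5d: {2d65e2a, 5eaa3a7, aad6648, facee5d, fd1fd92}.
Only in 4c4fa8f's history (ahead): {048d8ba, 258971a, 49eac8c, 4c4fa8f, a2eb679, bc89679, bffd659, d0ac3eb, f8af424} — 9.
Only in facee5d's history (behind): {aad6648, facee5d, fd1fd92} — 3.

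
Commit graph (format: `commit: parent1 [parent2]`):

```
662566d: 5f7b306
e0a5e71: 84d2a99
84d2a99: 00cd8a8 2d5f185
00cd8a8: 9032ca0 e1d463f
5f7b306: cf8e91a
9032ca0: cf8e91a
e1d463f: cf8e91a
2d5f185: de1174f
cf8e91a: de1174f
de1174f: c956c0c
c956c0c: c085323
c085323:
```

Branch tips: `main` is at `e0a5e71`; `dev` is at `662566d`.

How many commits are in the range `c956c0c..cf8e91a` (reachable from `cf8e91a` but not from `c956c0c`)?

Reachable from cf8e91a: {c085323, c956c0c, cf8e91a, de1174f}.
Reachable from c956c0c: {c085323, c956c0c}.
In cf8e91a's history but not c956c0c's: {cf8e91a, de1174f} — 2 commits.

2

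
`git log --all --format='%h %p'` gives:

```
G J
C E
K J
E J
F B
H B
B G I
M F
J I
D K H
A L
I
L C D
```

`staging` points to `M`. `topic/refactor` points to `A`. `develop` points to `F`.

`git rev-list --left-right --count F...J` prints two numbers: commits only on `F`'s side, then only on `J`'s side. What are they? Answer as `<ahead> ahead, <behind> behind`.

Reachable from F: {B, F, G, I, J}.
Reachable from J: {I, J}.
Only in F's history (ahead): {B, F, G} — 3.
Only in J's history (behind): {} — 0.

3 ahead, 0 behind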